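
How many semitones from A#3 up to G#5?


Let's work it out.
Absolute semitone position = octave×12 + chromatic position
A#3: 3×12 + 10 = 46
G#5: 5×12 + 8 = 68
Difference = 68 - 46 = 22
= 22 semitones


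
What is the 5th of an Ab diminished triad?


Reasoning:
Diminished triad = root + minor 3rd (3 semitones) + diminished 5th (6 semitones)
A triad on Ab stacks thirds, so the chord tones use letter names A-C-E
Root: Ab
Minor 3rd above Ab: Cb
Diminished 5th above Ab: Ebb
The 5th = Ebb


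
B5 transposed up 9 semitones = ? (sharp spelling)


Working:
B5: chromatic position 11 in octave 5 → absolute = 5×12 + 11 = 71
Transpose up 9: 71 + 9 = 80
80 = 6×12 + 8 → G# in octave 6
Result = G#6


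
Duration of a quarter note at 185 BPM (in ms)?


Reasoning:
One quarter-note beat = 60000 / BPM = 60000 / 185 ms
Duration = 60000 / 185
= 324.3 ms


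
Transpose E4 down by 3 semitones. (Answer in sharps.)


Solution.
E4: chromatic position 4 in octave 4 → absolute = 4×12 + 4 = 52
Transpose down 3: 52 - 3 = 49
49 = 4×12 + 1 → C# in octave 4
Result = C#4


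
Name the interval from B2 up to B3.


Letter names: B → B spans 8 letter names → an octave
Semitones: B2 → B3 = 12 half-steps
An octave of 12 semitones is a perfect octave
= perfect octave


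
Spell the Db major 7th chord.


Reasoning:
Major 7th chord = root + major 3rd + perfect 5th + major 7th
Seventh chords stack in thirds, so the letter names are D-F-A-C
Root: Db
Major 3rd above Db: F
Perfect 5th above Db: Ab
Major 7th above Db: C
Chord = Db F Ab C


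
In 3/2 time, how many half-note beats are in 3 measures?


Time signature 3/2: the bottom number 2 means the half note gets one count
The top number 3 means 3 half-note beats per measure
Total = 3 × 3 measures
= 9 half-note beats


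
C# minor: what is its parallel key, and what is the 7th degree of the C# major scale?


Solution.
Parallel keys share the same tonic but differ in mode
C# minor → parallel is C# major
C# major scale: C# D# E# F# G# A# B#
= C# major; 7th degree = B#


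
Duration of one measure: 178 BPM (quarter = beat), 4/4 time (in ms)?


Reasoning:
Quarter-note beat duration = 60000 / 178 ms
Beats per measure (4/4) = 4
One measure = 4 × 60000 / 178 = 240000 / 178 ms
= 1348.3 ms


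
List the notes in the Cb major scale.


Working:
Major scale pattern: W-W-H-W-W-W-H (2-2-1-2-2-2-1 semitones)
Starting from Cb:
  Cb + 2 semitones → Db
  Db + 2 semitones → Eb
  Eb + 1 semitone → Fb
  Fb + 2 semitones → Gb
  Gb + 2 semitones → Ab
  Ab + 2 semitones → Bb
  Bb + 1 semitone → Cb
Scale = Cb Db Eb Fb Gb Ab Bb


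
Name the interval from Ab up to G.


Solution.
Letter names: A → G spans 7 letter names → a 7th
Semitones: Ab → G = 11 half-steps
A 7th of 11 semitones is a major 7th
= major 7th


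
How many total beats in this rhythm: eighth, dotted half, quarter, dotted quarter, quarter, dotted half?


Working:
Beat values:
  eighth = 0.5 beats
  dotted half = 3 beats
  quarter = 1 beat
  dotted quarter = 1.5 beats
  quarter = 1 beat
  dotted half = 3 beats
Sum = 0.5 + 3 + 1 + 1.5 + 1 + 3
= 10 beats


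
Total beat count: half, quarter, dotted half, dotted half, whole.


Reasoning:
Beat values:
  half = 2 beats
  quarter = 1 beat
  dotted half = 3 beats
  dotted half = 3 beats
  whole = 4 beats
Sum = 2 + 1 + 3 + 3 + 4
= 13 beats


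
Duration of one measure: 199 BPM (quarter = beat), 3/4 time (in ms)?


Working:
Quarter-note beat duration = 60000 / 199 ms
Beats per measure (3/4) = 3
One measure = 3 × 60000 / 199 = 180000 / 199 ms
= 904.5 ms


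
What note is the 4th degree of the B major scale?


Major scale pattern: W-W-H-W-W-W-H (2-2-1-2-2-2-1 semitones)
Starting from B:
  B + 2 semitones → C#
  C# + 2 semitones → D#
  D# + 1 semitone → E
  E + 2 semitones → F#
  F# + 2 semitones → G#
  G# + 2 semitones → A#
  A# + 1 semitone → B
Scale: B C# D# E F# G# A#
Degree 4 = E


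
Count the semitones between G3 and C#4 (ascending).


Reasoning:
Absolute semitone position = octave×12 + chromatic position
G3: 3×12 + 7 = 43
C#4: 4×12 + 1 = 49
Difference = 49 - 43 = 6
= 6 semitones


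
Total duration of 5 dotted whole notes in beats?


Let's work it out.
Base whole note = 4 beats
Dot 1 adds half the previous value: +2
One dotted whole = 4 + 2 = 6
5 of them = 5 × 6 = 30
= 30 beats


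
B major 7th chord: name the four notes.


Major 7th chord = root + major 3rd + perfect 5th + major 7th
Seventh chords stack in thirds, so the letter names are B-D-F-A
Root: B
Major 3rd above B: D#
Perfect 5th above B: F#
Major 7th above B: A#
Chord = B D# F# A#


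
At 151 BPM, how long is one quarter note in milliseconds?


Let's work it out.
One quarter-note beat = 60000 / BPM = 60000 / 151 ms
Duration = 60000 / 151
= 397.4 ms


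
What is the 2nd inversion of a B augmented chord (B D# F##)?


Solution.
Root position: B D# F##
2nd inversion: move root and 3rd up an octave
Bass note: F##
Notes (bottom to top) = F## B D#


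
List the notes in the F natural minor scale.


Solution.
Natural minor scale pattern: W-H-W-W-H-W-W (2-1-2-2-1-2-2 semitones)
Starting from F:
  F + 2 semitones → G
  G + 1 semitone → Ab
  Ab + 2 semitones → Bb
  Bb + 2 semitones → C
  C + 1 semitone → Db
  Db + 2 semitones → Eb
  Eb + 2 semitones → F
Scale = F G Ab Bb C Db Eb


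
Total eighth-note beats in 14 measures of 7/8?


Reasoning:
Time signature 7/8: the bottom number 8 means the eighth note gets one count
The top number 7 means 7 eighth-note beats per measure
Total = 7 × 14 measures
= 98 eighth-note beats


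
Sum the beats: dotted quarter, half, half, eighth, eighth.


Reasoning:
Beat values:
  dotted quarter = 1.5 beats
  half = 2 beats
  half = 2 beats
  eighth = 0.5 beats
  eighth = 0.5 beats
Sum = 1.5 + 2 + 2 + 0.5 + 0.5
= 6.5 beats


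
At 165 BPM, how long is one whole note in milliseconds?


One quarter-note beat = 60000 / BPM = 60000 / 165 ms
Whole note = 4 × quarter note
Duration = 4 × 60000 / 165 = 240000 / 165
= 1454.5 ms


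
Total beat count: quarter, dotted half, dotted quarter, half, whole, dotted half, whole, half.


Beat values:
  quarter = 1 beat
  dotted half = 3 beats
  dotted quarter = 1.5 beats
  half = 2 beats
  whole = 4 beats
  dotted half = 3 beats
  whole = 4 beats
  half = 2 beats
Sum = 1 + 3 + 1.5 + 2 + 4 + 3 + 4 + 2
= 20.5 beats


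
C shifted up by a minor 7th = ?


Reasoning:
minor 7th: 7 letter names, 10 semitones
Letter: C + 6 → B
Pitch: C + 10 semitones, spelled as a B → Bb
= Bb


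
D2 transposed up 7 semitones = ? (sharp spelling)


Let's work it out.
D2: chromatic position 2 in octave 2 → absolute = 2×12 + 2 = 26
Transpose up 7: 26 + 7 = 33
33 = 2×12 + 9 → A in octave 2
Result = A2


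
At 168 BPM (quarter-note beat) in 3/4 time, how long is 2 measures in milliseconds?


Reasoning:
Quarter-note beat duration = 60000 / 168 ms
Beats per measure (3/4) = 3
One measure = 3 × 60000 / 168 = 180000 / 168 ms
2 measures = 2 × 180000 / 168 = 360000 / 168
= 2142.9 ms


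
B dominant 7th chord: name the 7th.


Dominant 7th chord = root + major 3rd + perfect 5th + minor 7th
Seventh chords stack in thirds, so the letter names are B-D-F-A
Root: B
Major 3rd above B: D#
Perfect 5th above B: F#
Minor 7th above B: A
The 7th = A


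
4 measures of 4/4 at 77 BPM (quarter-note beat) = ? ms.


Reasoning:
Quarter-note beat duration = 60000 / 77 ms
Beats per measure (4/4) = 4
One measure = 4 × 60000 / 77 = 240000 / 77 ms
4 measures = 4 × 240000 / 77 = 960000 / 77
= 12467.5 ms


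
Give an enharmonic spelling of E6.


Step by step:
Enharmonic notes sound the same pitch but are spelled with different letter names
E and D## name the same pitch class
= D##6


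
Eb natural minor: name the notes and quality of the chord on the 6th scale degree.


Reasoning:
Eb natural minor scale: Eb F Gb Ab Bb Cb Db
Diatonic triad on degree 6 stacks scale notes 6, 1, 3: Cb Eb Gb
Cb→Eb = 4 semitones; Cb→Gb = 7 semitones → major triad
= Cb Eb Gb (major)


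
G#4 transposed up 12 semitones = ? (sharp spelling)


Solution.
G#4: chromatic position 8 in octave 4 → absolute = 4×12 + 8 = 56
Transpose up 12: 56 + 12 = 68
68 = 5×12 + 8 → G# in octave 5
Result = G#5


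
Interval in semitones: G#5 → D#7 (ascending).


Reasoning:
Absolute semitone position = octave×12 + chromatic position
G#5: 5×12 + 8 = 68
D#7: 7×12 + 3 = 87
Difference = 87 - 68 = 19
= 19 semitones


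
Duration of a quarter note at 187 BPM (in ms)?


Solution.
One quarter-note beat = 60000 / BPM = 60000 / 187 ms
Duration = 60000 / 187
= 320.9 ms


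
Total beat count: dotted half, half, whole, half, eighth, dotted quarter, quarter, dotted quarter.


Beat values:
  dotted half = 3 beats
  half = 2 beats
  whole = 4 beats
  half = 2 beats
  eighth = 0.5 beats
  dotted quarter = 1.5 beats
  quarter = 1 beat
  dotted quarter = 1.5 beats
Sum = 3 + 2 + 4 + 2 + 0.5 + 1.5 + 1 + 1.5
= 15.5 beats


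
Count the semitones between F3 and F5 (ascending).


Step by step:
Absolute semitone position = octave×12 + chromatic position
F3: 3×12 + 5 = 41
F5: 5×12 + 5 = 65
Difference = 65 - 41 = 24
= 24 semitones


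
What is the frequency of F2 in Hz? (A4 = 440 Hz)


Reasoning:
f = 440 × 2^(n/12) where n = semitones from A4
F2: -28 semitones from A4
f = 440 × 2^(-28/12)
f = 87.31 Hz


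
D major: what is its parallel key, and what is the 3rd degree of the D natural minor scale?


Reasoning:
Parallel keys share the same tonic but differ in mode
D major → parallel is D minor
D natural minor scale: D E F G A Bb C
= D minor; 3rd degree = F


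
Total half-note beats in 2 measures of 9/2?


Solution.
Time signature 9/2: the bottom number 2 means the half note gets one count
The top number 9 means 9 half-note beats per measure
Total = 9 × 2 measures
= 18 half-note beats


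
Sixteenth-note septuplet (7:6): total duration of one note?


Step by step:
Septuplet: 7 notes occupy the space of 6 sixteenth notes
Space = 6 × 1/4 = 3/2 beats
Each septuplet note = 3/2 / 7 = 3/14 beats
= 3/14 beats


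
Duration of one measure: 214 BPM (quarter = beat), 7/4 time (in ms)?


Reasoning:
Quarter-note beat duration = 60000 / 214 ms
Beats per measure (7/4) = 7
One measure = 7 × 60000 / 214 = 420000 / 214 ms
= 1962.6 ms


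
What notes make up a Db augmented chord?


Reasoning:
Augmented triad = root + major 3rd (4 semitones) + augmented 5th (8 semitones)
A triad on Db stacks thirds, so the chord tones use letter names D-F-A
Root: Db
Major 3rd above Db: F
Augmented 5th above Db: A
Chord = Db F A


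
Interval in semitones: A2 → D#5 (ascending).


Working:
Absolute semitone position = octave×12 + chromatic position
A2: 2×12 + 9 = 33
D#5: 5×12 + 3 = 63
Difference = 63 - 33 = 30
= 30 semitones


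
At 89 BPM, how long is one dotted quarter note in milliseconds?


Solution.
One quarter-note beat = 60000 / BPM = 60000 / 89 ms
Dotted quarter note = 3/2 × quarter note
Duration = 3/2 × 60000 / 89 = 90000 / 89
= 1011.2 ms


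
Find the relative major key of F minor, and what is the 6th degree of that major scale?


Reasoning:
The relative major shares the key signature and is a minor 3rd above the minor tonic
A minor 3rd above F is Ab
→ relative major of F minor is Ab major
Ab major scale: Ab Bb C Db Eb F G
= Ab major; 6th degree = F


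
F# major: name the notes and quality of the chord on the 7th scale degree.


F# major scale: F# G# A# B C# D# E#
Diatonic triad on degree 7 stacks scale notes 7, 2, 4: E# G# B
E#→G# = 3 semitones; E#→B = 6 semitones → diminished triad
= E# G# B (diminished)


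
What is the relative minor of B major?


The relative minor shares the major's key signature and starts on its 6th degree
6th degree = a major 6th above the tonic; a major 6th above B is G#
→ relative minor of B major is G# minor
= G# minor


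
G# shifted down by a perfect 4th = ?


Reasoning:
perfect 4th: 4 letter names, 5 semitones
Letter: G - 3 → D
Pitch: G# - 5 semitones, spelled as a D → D#
= D#


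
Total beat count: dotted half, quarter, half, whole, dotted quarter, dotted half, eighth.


Working:
Beat values:
  dotted half = 3 beats
  quarter = 1 beat
  half = 2 beats
  whole = 4 beats
  dotted quarter = 1.5 beats
  dotted half = 3 beats
  eighth = 0.5 beats
Sum = 3 + 1 + 2 + 4 + 1.5 + 3 + 0.5
= 15 beats


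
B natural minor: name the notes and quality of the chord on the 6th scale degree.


B natural minor scale: B C# D E F# G A
Diatonic triad on degree 6 stacks scale notes 6, 1, 3: G B D
G→B = 4 semitones; G→D = 7 semitones → major triad
= G B D (major)


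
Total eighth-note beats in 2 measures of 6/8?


Time signature 6/8: the bottom number 8 means the eighth note gets one count
The top number 6 means 6 eighth-note beats per measure
Total = 6 × 2 measures
= 12 eighth-note beats


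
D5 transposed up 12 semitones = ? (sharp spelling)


Reasoning:
D5: chromatic position 2 in octave 5 → absolute = 5×12 + 2 = 62
Transpose up 12: 62 + 12 = 74
74 = 6×12 + 2 → D in octave 6
Result = D6


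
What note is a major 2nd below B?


Solution.
A 2nd spans 2 letter names, so from B we land on A
A major 2nd = 2 semitones below B
Spell A at that pitch: A
= A


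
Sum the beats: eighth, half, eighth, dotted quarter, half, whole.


Let's work it out.
Beat values:
  eighth = 0.5 beats
  half = 2 beats
  eighth = 0.5 beats
  dotted quarter = 1.5 beats
  half = 2 beats
  whole = 4 beats
Sum = 0.5 + 2 + 0.5 + 1.5 + 2 + 4
= 10.5 beats


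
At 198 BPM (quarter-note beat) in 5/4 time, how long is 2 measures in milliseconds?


Reasoning:
Quarter-note beat duration = 60000 / 198 ms
Beats per measure (5/4) = 5
One measure = 5 × 60000 / 198 = 300000 / 198 ms
2 measures = 2 × 300000 / 198 = 600000 / 198
= 3030.3 ms


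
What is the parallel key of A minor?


Solution.
Parallel keys share the same tonic but differ in mode
A minor → parallel is A major
= A major


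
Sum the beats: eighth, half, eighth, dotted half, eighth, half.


Step by step:
Beat values:
  eighth = 0.5 beats
  half = 2 beats
  eighth = 0.5 beats
  dotted half = 3 beats
  eighth = 0.5 beats
  half = 2 beats
Sum = 0.5 + 2 + 0.5 + 3 + 0.5 + 2
= 8.5 beats


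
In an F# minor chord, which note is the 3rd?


Working:
Minor triad = root + minor 3rd (3 semitones) + perfect 5th (7 semitones)
A triad on F# stacks thirds, so the chord tones use letter names F-A-C
Root: F#
Minor 3rd above F#: A
Perfect 5th above F#: C#
The 3rd = A


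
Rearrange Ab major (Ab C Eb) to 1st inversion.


Root position: Ab C Eb
1st inversion: move root up an octave
Bass note: C
Notes (bottom to top) = C Eb Ab


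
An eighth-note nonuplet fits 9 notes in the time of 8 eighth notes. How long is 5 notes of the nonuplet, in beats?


Step by step:
Nonuplet: 9 notes occupy the space of 8 eighth notes
Space = 8 × 1/2 = 4 beats
Each nonuplet note = 4 / 9 = 4/9 beats
5 notes = 5 × 4/9 = 20/9
= 20/9 beats


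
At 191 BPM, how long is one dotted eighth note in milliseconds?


Reasoning:
One quarter-note beat = 60000 / BPM = 60000 / 191 ms
Dotted eighth note = 3/4 × quarter note
Duration = 3/4 × 60000 / 191 = 45000 / 191
= 235.6 ms


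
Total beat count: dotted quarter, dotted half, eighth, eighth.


Beat values:
  dotted quarter = 1.5 beats
  dotted half = 3 beats
  eighth = 0.5 beats
  eighth = 0.5 beats
Sum = 1.5 + 3 + 0.5 + 0.5
= 5.5 beats


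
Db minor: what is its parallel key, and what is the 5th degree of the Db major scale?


Working:
Parallel keys share the same tonic but differ in mode
Db minor → parallel is Db major
Db major scale: Db Eb F Gb Ab Bb C
= Db major; 5th degree = Ab


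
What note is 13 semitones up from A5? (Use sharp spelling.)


A5: chromatic position 9 in octave 5 → absolute = 5×12 + 9 = 69
Transpose up 13: 69 + 13 = 82
82 = 6×12 + 10 → A# in octave 6
Result = A#6


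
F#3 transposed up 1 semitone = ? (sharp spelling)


Solution.
F#3: chromatic position 6 in octave 3 → absolute = 3×12 + 6 = 42
Transpose up 1: 42 + 1 = 43
43 = 3×12 + 7 → G in octave 3
Result = G3


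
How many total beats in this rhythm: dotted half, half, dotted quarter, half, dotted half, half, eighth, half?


Working:
Beat values:
  dotted half = 3 beats
  half = 2 beats
  dotted quarter = 1.5 beats
  half = 2 beats
  dotted half = 3 beats
  half = 2 beats
  eighth = 0.5 beats
  half = 2 beats
Sum = 3 + 2 + 1.5 + 2 + 3 + 2 + 0.5 + 2
= 16 beats


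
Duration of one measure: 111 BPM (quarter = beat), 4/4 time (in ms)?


Step by step:
Quarter-note beat duration = 60000 / 111 ms
Beats per measure (4/4) = 4
One measure = 4 × 60000 / 111 = 240000 / 111 ms
= 2162.2 ms


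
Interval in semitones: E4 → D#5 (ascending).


Absolute semitone position = octave×12 + chromatic position
E4: 4×12 + 4 = 52
D#5: 5×12 + 3 = 63
Difference = 63 - 52 = 11
= 11 semitones


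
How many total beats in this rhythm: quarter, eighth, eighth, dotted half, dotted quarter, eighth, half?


Working:
Beat values:
  quarter = 1 beat
  eighth = 0.5 beats
  eighth = 0.5 beats
  dotted half = 3 beats
  dotted quarter = 1.5 beats
  eighth = 0.5 beats
  half = 2 beats
Sum = 1 + 0.5 + 0.5 + 3 + 1.5 + 0.5 + 2
= 9 beats


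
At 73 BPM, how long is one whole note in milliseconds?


One quarter-note beat = 60000 / BPM = 60000 / 73 ms
Whole note = 4 × quarter note
Duration = 4 × 60000 / 73 = 240000 / 73
= 3287.7 ms


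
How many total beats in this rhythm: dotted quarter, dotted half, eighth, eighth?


Working:
Beat values:
  dotted quarter = 1.5 beats
  dotted half = 3 beats
  eighth = 0.5 beats
  eighth = 0.5 beats
Sum = 1.5 + 3 + 0.5 + 0.5
= 5.5 beats


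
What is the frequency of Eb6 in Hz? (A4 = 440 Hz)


Step by step:
f = 440 × 2^(n/12) where n = semitones from A4
Eb6: 18 semitones from A4
f = 440 × 2^(18/12)
f = 1244.51 Hz


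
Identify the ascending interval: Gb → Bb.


Letter names: G → B spans 3 letter names → a 3rd
Semitones: Gb → Bb = 4 half-steps
A 3rd of 4 semitones is a major 3rd
= major 3rd


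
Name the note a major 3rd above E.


Step by step:
A 3rd spans 3 letter names, so from E we land on G
A major 3rd = 4 semitones above E
Spell G at that pitch: G#
= G#


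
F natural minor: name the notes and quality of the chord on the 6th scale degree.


Let's work it out.
F natural minor scale: F G Ab Bb C Db Eb
Diatonic triad on degree 6 stacks scale notes 6, 1, 3: Db F Ab
Db→F = 4 semitones; Db→Ab = 7 semitones → major triad
= Db F Ab (major)


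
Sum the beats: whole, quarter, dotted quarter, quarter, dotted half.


Reasoning:
Beat values:
  whole = 4 beats
  quarter = 1 beat
  dotted quarter = 1.5 beats
  quarter = 1 beat
  dotted half = 3 beats
Sum = 4 + 1 + 1.5 + 1 + 3
= 10.5 beats


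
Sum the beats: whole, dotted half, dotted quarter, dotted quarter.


Step by step:
Beat values:
  whole = 4 beats
  dotted half = 3 beats
  dotted quarter = 1.5 beats
  dotted quarter = 1.5 beats
Sum = 4 + 3 + 1.5 + 1.5
= 10 beats


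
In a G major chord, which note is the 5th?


Reasoning:
Major triad = root + major 3rd (4 semitones) + perfect 5th (7 semitones)
A triad on G stacks thirds, so the chord tones use letter names G-B-D
Root: G
Major 3rd above G: B
Perfect 5th above G: D
The 5th = D


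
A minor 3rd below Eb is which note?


Reasoning:
A 3rd spans 3 letter names, so from E we land on C
A minor 3rd = 3 semitones below Eb
Spell C at that pitch: C
= C


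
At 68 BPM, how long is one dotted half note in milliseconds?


One quarter-note beat = 60000 / BPM = 60000 / 68 ms
Dotted half note = 3 × quarter note
Duration = 3 × 60000 / 68 = 180000 / 68
= 2647.1 ms


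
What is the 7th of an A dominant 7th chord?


Solution.
Dominant 7th chord = root + major 3rd + perfect 5th + minor 7th
Seventh chords stack in thirds, so the letter names are A-C-E-G
Root: A
Major 3rd above A: C#
Perfect 5th above A: E
Minor 7th above A: G
The 7th = G


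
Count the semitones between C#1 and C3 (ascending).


Step by step:
Absolute semitone position = octave×12 + chromatic position
C#1: 1×12 + 1 = 13
C3: 3×12 + 0 = 36
Difference = 36 - 13 = 23
= 23 semitones


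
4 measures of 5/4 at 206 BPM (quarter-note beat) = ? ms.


Step by step:
Quarter-note beat duration = 60000 / 206 ms
Beats per measure (5/4) = 5
One measure = 5 × 60000 / 206 = 300000 / 206 ms
4 measures = 4 × 300000 / 206 = 1200000 / 206
= 5825.2 ms


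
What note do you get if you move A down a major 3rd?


Let's work it out.
major 3rd: 3 letter names, 4 semitones
Letter: A - 2 → F
Pitch: A - 4 semitones, spelled as an F → F
= F


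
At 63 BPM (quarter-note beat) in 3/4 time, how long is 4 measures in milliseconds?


Solution.
Quarter-note beat duration = 60000 / 63 ms
Beats per measure (3/4) = 3
One measure = 3 × 60000 / 63 = 180000 / 63 ms
4 measures = 4 × 180000 / 63 = 720000 / 63
= 11428.6 ms


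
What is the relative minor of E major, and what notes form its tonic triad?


Step by step:
The relative minor shares the major's key signature and starts on its 6th degree
6th degree = a major 6th above the tonic; a major 6th above E is C#
→ relative minor of E major is C# minor
Tonic triad of C# minor = root + minor 3rd + perfect 5th = C# E G#
= C# minor; triad = C# E G#


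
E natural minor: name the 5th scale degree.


Step by step:
Natural minor scale pattern: W-H-W-W-H-W-W (2-1-2-2-1-2-2 semitones)
Starting from E:
  E + 2 semitones → F#
  F# + 1 semitone → G
  G + 2 semitones → A
  A + 2 semitones → B
  B + 1 semitone → C
  C + 2 semitones → D
  D + 2 semitones → E
Scale: E F# G A B C D
Degree 5 = B


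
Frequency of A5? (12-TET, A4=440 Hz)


Let's work it out.
f = 440 × 2^(n/12) where n = semitones from A4
A5: 12 semitones from A4
f = 440 × 2^(12/12)
f = 880.00 Hz


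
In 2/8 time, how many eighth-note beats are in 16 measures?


Reasoning:
Time signature 2/8: the bottom number 8 means the eighth note gets one count
The top number 2 means 2 eighth-note beats per measure
Total = 2 × 16 measures
= 32 eighth-note beats


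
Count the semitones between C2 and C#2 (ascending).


Working:
Absolute semitone position = octave×12 + chromatic position
C2: 2×12 + 0 = 24
C#2: 2×12 + 1 = 25
Difference = 25 - 24 = 1
= 1 semitone


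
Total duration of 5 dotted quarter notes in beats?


Reasoning:
Base quarter note = 1 beat
Dot 1 adds half the previous value: +1/2
One dotted quarter = 1 + 1/2 = 3/2
5 of them = 5 × 3/2 = 15/2
= 15/2 beats


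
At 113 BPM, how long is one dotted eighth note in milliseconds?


Step by step:
One quarter-note beat = 60000 / BPM = 60000 / 113 ms
Dotted eighth note = 3/4 × quarter note
Duration = 3/4 × 60000 / 113 = 45000 / 113
= 398.2 ms


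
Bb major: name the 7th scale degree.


Reasoning:
Major scale pattern: W-W-H-W-W-W-H (2-2-1-2-2-2-1 semitones)
Starting from Bb:
  Bb + 2 semitones → C
  C + 2 semitones → D
  D + 1 semitone → Eb
  Eb + 2 semitones → F
  F + 2 semitones → G
  G + 2 semitones → A
  A + 1 semitone → Bb
Scale: Bb C D Eb F G A
Degree 7 = A


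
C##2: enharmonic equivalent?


Enharmonic notes sound the same pitch but are spelled with different letter names
C## and D name the same pitch class
= D2


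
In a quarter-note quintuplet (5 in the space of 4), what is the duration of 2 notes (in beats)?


Quintuplet: 5 notes occupy the space of 4 quarter notes
Space = 4 × 1 = 4 beats
Each quintuplet note = 4 / 5 = 4/5 beats
2 notes = 2 × 4/5 = 8/5
= 8/5 beats


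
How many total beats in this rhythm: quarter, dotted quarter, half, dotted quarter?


Reasoning:
Beat values:
  quarter = 1 beat
  dotted quarter = 1.5 beats
  half = 2 beats
  dotted quarter = 1.5 beats
Sum = 1 + 1.5 + 2 + 1.5
= 6 beats


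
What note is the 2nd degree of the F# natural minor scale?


Natural minor scale pattern: W-H-W-W-H-W-W (2-1-2-2-1-2-2 semitones)
Starting from F#:
  F# + 2 semitones → G#
  G# + 1 semitone → A
  A + 2 semitones → B
  B + 2 semitones → C#
  C# + 1 semitone → D
  D + 2 semitones → E
  E + 2 semitones → F#
Scale: F# G# A B C# D E
Degree 2 = G#


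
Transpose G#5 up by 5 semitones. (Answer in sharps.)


Working:
G#5: chromatic position 8 in octave 5 → absolute = 5×12 + 8 = 68
Transpose up 5: 68 + 5 = 73
73 = 6×12 + 1 → C# in octave 6
Result = C#6


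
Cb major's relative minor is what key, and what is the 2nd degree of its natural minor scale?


Working:
The relative minor shares the major's key signature and starts on its 6th degree
6th degree = a major 6th above the tonic; a major 6th above Cb is Ab
→ relative minor of Cb major is Ab minor
Ab natural minor scale: Ab Bb Cb Db Eb Fb Gb
= Ab minor; 2nd degree = Bb


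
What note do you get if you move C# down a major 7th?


major 7th: 7 letter names, 11 semitones
Letter: C - 6 → D
Pitch: C# - 11 semitones, spelled as a D → D
= D


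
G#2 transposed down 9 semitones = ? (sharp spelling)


G#2: chromatic position 8 in octave 2 → absolute = 2×12 + 8 = 32
Transpose down 9: 32 - 9 = 23
23 = 1×12 + 11 → B in octave 1
Result = B1


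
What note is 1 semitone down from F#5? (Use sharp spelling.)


Step by step:
F#5: chromatic position 6 in octave 5 → absolute = 5×12 + 6 = 66
Transpose down 1: 66 - 1 = 65
65 = 5×12 + 5 → F in octave 5
Result = F5


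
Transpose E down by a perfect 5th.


Working:
perfect 5th: 5 letter names, 7 semitones
Letter: E - 4 → A
Pitch: E - 7 semitones, spelled as an A → A
= A


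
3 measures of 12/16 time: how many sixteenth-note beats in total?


Time signature 12/16: the bottom number 16 means the sixteenth note gets one count
The top number 12 means 12 sixteenth-note beats per measure
Total = 12 × 3 measures
= 36 sixteenth-note beats


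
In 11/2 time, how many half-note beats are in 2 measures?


Solution.
Time signature 11/2: the bottom number 2 means the half note gets one count
The top number 11 means 11 half-note beats per measure
Total = 11 × 2 measures
= 22 half-note beats


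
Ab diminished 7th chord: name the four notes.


Reasoning:
Diminished 7th chord = root + minor 3rd + diminished 5th + diminished 7th
Seventh chords stack in thirds, so the letter names are A-C-E-G
Root: Ab
Minor 3rd above Ab: Cb
Diminished 5th above Ab: Ebb
Diminished 7th above Ab: Gbb
Chord = Ab Cb Ebb Gbb


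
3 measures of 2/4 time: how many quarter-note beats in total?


Time signature 2/4: the bottom number 4 means the quarter note gets one count
The top number 2 means 2 quarter-note beats per measure
Total = 2 × 3 measures
= 6 quarter-note beats


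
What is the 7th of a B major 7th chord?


Let's work it out.
Major 7th chord = root + major 3rd + perfect 5th + major 7th
Seventh chords stack in thirds, so the letter names are B-D-F-A
Root: B
Major 3rd above B: D#
Perfect 5th above B: F#
Major 7th above B: A#
The 7th = A#


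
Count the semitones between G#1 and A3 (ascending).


Reasoning:
Absolute semitone position = octave×12 + chromatic position
G#1: 1×12 + 8 = 20
A3: 3×12 + 9 = 45
Difference = 45 - 20 = 25
= 25 semitones


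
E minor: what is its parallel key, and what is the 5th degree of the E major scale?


Working:
Parallel keys share the same tonic but differ in mode
E minor → parallel is E major
E major scale: E F# G# A B C# D#
= E major; 5th degree = B


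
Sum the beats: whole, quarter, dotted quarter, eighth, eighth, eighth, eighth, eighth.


Beat values:
  whole = 4 beats
  quarter = 1 beat
  dotted quarter = 1.5 beats
  eighth = 0.5 beats
  eighth = 0.5 beats
  eighth = 0.5 beats
  eighth = 0.5 beats
  eighth = 0.5 beats
Sum = 4 + 1 + 1.5 + 0.5 + 0.5 + 0.5 + 0.5 + 0.5
= 9 beats


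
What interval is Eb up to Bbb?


Let's work it out.
Letter names: E → B spans 5 letter names → a 5th
Semitones: Eb → Bbb = 6 half-steps
A 5th of 6 semitones is a diminished 5th
= diminished 5th


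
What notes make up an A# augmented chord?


Augmented triad = root + major 3rd (4 semitones) + augmented 5th (8 semitones)
A triad on A# stacks thirds, so the chord tones use letter names A-C-E
Root: A#
Major 3rd above A#: C##
Augmented 5th above A#: E##
Chord = A# C## E##


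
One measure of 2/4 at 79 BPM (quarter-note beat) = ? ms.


Step by step:
Quarter-note beat duration = 60000 / 79 ms
Beats per measure (2/4) = 2
One measure = 2 × 60000 / 79 = 120000 / 79 ms
= 1519.0 ms


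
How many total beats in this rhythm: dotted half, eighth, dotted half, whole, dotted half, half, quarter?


Beat values:
  dotted half = 3 beats
  eighth = 0.5 beats
  dotted half = 3 beats
  whole = 4 beats
  dotted half = 3 beats
  half = 2 beats
  quarter = 1 beat
Sum = 3 + 0.5 + 3 + 4 + 3 + 2 + 1
= 16.5 beats


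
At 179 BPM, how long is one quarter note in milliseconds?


Reasoning:
One quarter-note beat = 60000 / BPM = 60000 / 179 ms
Duration = 60000 / 179
= 335.2 ms


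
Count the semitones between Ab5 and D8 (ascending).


Absolute semitone position = octave×12 + chromatic position
Ab5: 5×12 + 8 = 68
D8: 8×12 + 2 = 98
Difference = 98 - 68 = 30
= 30 semitones


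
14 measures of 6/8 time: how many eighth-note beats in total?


Solution.
Time signature 6/8: the bottom number 8 means the eighth note gets one count
The top number 6 means 6 eighth-note beats per measure
Total = 6 × 14 measures
= 84 eighth-note beats


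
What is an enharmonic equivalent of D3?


Solution.
Enharmonic notes sound the same pitch but are spelled with different letter names
D and C## name the same pitch class
= C##3


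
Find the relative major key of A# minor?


Step by step:
The relative major shares the key signature and is a minor 3rd above the minor tonic
A minor 3rd above A# is C#
→ relative major of A# minor is C# major
= C# major


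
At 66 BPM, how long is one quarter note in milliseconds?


One quarter-note beat = 60000 / BPM = 60000 / 66 ms
Duration = 60000 / 66
= 909.1 ms


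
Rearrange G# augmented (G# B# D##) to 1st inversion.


Root position: G# B# D##
1st inversion: move root up an octave
Bass note: B#
Notes (bottom to top) = B# D## G#


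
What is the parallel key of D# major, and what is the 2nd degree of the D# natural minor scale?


Working:
Parallel keys share the same tonic but differ in mode
D# major → parallel is D# minor
D# natural minor scale: D# E# F# G# A# B C#
= D# minor; 2nd degree = E#


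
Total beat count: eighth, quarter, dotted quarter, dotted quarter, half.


Beat values:
  eighth = 0.5 beats
  quarter = 1 beat
  dotted quarter = 1.5 beats
  dotted quarter = 1.5 beats
  half = 2 beats
Sum = 0.5 + 1 + 1.5 + 1.5 + 2
= 6.5 beats


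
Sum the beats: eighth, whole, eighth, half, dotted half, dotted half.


Working:
Beat values:
  eighth = 0.5 beats
  whole = 4 beats
  eighth = 0.5 beats
  half = 2 beats
  dotted half = 3 beats
  dotted half = 3 beats
Sum = 0.5 + 4 + 0.5 + 2 + 3 + 3
= 13 beats


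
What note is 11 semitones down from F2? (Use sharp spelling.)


F2: chromatic position 5 in octave 2 → absolute = 2×12 + 5 = 29
Transpose down 11: 29 - 11 = 18
18 = 1×12 + 6 → F# in octave 1
Result = F#1


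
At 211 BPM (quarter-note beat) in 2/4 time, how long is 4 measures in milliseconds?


Working:
Quarter-note beat duration = 60000 / 211 ms
Beats per measure (2/4) = 2
One measure = 2 × 60000 / 211 = 120000 / 211 ms
4 measures = 4 × 120000 / 211 = 480000 / 211
= 2274.9 ms


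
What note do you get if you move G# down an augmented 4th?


Step by step:
augmented 4th: 4 letter names, 6 semitones
Letter: G - 3 → D
Pitch: G# - 6 semitones, spelled as a D → D
= D


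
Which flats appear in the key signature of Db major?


Flat major keys: C(0), F(1), Bb(2), Eb(3), Ab(4), Db(5), Gb(6), Cb(7)
Db major has 5 flats
Order of flats: Bb Eb Ab Db Gb Cb Fb → first 5: Bb, Eb, Ab, Db, Gb
= Bb, Eb, Ab, Db, Gb


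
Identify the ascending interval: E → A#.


Working:
Letter names: E → A spans 4 letter names → a 4th
Semitones: E → A# = 6 half-steps
A 4th of 6 semitones is an augmented 4th
= augmented 4th


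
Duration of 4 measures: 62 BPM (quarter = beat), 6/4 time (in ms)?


Reasoning:
Quarter-note beat duration = 60000 / 62 ms
Beats per measure (6/4) = 6
One measure = 6 × 60000 / 62 = 360000 / 62 ms
4 measures = 4 × 360000 / 62 = 1440000 / 62
= 23225.8 ms


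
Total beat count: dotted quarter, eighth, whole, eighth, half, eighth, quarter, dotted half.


Solution.
Beat values:
  dotted quarter = 1.5 beats
  eighth = 0.5 beats
  whole = 4 beats
  eighth = 0.5 beats
  half = 2 beats
  eighth = 0.5 beats
  quarter = 1 beat
  dotted half = 3 beats
Sum = 1.5 + 0.5 + 4 + 0.5 + 2 + 0.5 + 1 + 3
= 13 beats


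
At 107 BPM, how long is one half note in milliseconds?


Let's work it out.
One quarter-note beat = 60000 / BPM = 60000 / 107 ms
Half note = 2 × quarter note
Duration = 2 × 60000 / 107 = 120000 / 107
= 1121.5 ms


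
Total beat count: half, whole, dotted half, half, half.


Solution.
Beat values:
  half = 2 beats
  whole = 4 beats
  dotted half = 3 beats
  half = 2 beats
  half = 2 beats
Sum = 2 + 4 + 3 + 2 + 2
= 13 beats


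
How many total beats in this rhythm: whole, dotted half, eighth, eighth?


Let's work it out.
Beat values:
  whole = 4 beats
  dotted half = 3 beats
  eighth = 0.5 beats
  eighth = 0.5 beats
Sum = 4 + 3 + 0.5 + 0.5
= 8 beats


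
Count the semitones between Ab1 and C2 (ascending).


Reasoning:
Absolute semitone position = octave×12 + chromatic position
Ab1: 1×12 + 8 = 20
C2: 2×12 + 0 = 24
Difference = 24 - 20 = 4
= 4 semitones


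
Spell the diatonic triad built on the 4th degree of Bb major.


Solution.
Bb major scale: Bb C D Eb F G A
Diatonic triad on degree 4 stacks scale notes 4, 6, 1: Eb G Bb
Eb→G = 4 semitones; Eb→Bb = 7 semitones → major triad
= Eb G Bb (major)


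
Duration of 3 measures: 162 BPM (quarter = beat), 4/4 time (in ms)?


Step by step:
Quarter-note beat duration = 60000 / 162 ms
Beats per measure (4/4) = 4
One measure = 4 × 60000 / 162 = 240000 / 162 ms
3 measures = 3 × 240000 / 162 = 720000 / 162
= 4444.4 ms


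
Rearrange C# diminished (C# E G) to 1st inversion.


Let's work it out.
Root position: C# E G
1st inversion: move root up an octave
Bass note: E
Notes (bottom to top) = E G C#


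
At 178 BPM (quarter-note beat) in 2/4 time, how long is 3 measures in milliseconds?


Step by step:
Quarter-note beat duration = 60000 / 178 ms
Beats per measure (2/4) = 2
One measure = 2 × 60000 / 178 = 120000 / 178 ms
3 measures = 3 × 120000 / 178 = 360000 / 178
= 2022.5 ms


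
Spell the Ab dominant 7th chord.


Reasoning:
Dominant 7th chord = root + major 3rd + perfect 5th + minor 7th
Seventh chords stack in thirds, so the letter names are A-C-E-G
Root: Ab
Major 3rd above Ab: C
Perfect 5th above Ab: Eb
Minor 7th above Ab: Gb
Chord = Ab C Eb Gb


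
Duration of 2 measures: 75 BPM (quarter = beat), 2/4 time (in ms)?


Reasoning:
Quarter-note beat duration = 60000 / 75 ms
Beats per measure (2/4) = 2
One measure = 2 × 60000 / 75 = 120000 / 75 ms
2 measures = 2 × 120000 / 75 = 240000 / 75
= 3200.0 ms


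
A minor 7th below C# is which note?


Step by step:
A 7th spans 7 letter names, so from C we land on D
A minor 7th = 10 semitones below C#
Spell D at that pitch: D#
= D#


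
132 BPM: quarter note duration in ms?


One quarter-note beat = 60000 / BPM = 60000 / 132 ms
Duration = 60000 / 132
= 454.5 ms


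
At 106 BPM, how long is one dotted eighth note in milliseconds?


One quarter-note beat = 60000 / BPM = 60000 / 106 ms
Dotted eighth note = 3/4 × quarter note
Duration = 3/4 × 60000 / 106 = 45000 / 106
= 424.5 ms


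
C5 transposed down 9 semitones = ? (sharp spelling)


C5: chromatic position 0 in octave 5 → absolute = 5×12 + 0 = 60
Transpose down 9: 60 - 9 = 51
51 = 4×12 + 3 → D# in octave 4
Result = D#4


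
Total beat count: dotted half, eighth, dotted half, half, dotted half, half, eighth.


Reasoning:
Beat values:
  dotted half = 3 beats
  eighth = 0.5 beats
  dotted half = 3 beats
  half = 2 beats
  dotted half = 3 beats
  half = 2 beats
  eighth = 0.5 beats
Sum = 3 + 0.5 + 3 + 2 + 3 + 2 + 0.5
= 14 beats


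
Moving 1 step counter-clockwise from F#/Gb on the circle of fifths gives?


Step by step:
Each counter-clockwise step moves down a perfect 5th (= up a perfect 4th)
From F#/Gb: F#/Gb → B
= B


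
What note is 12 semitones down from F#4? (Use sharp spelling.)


Let's work it out.
F#4: chromatic position 6 in octave 4 → absolute = 4×12 + 6 = 54
Transpose down 12: 54 - 12 = 42
42 = 3×12 + 6 → F# in octave 3
Result = F#3


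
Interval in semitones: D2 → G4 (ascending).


Solution.
Absolute semitone position = octave×12 + chromatic position
D2: 2×12 + 2 = 26
G4: 4×12 + 7 = 55
Difference = 55 - 26 = 29
= 29 semitones


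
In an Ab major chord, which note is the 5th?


Major triad = root + major 3rd (4 semitones) + perfect 5th (7 semitones)
A triad on Ab stacks thirds, so the chord tones use letter names A-C-E
Root: Ab
Major 3rd above Ab: C
Perfect 5th above Ab: Eb
The 5th = Eb


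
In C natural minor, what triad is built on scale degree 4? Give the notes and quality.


Solution.
C natural minor scale: C D Eb F G Ab Bb
Diatonic triad on degree 4 stacks scale notes 4, 6, 1: F Ab C
F→Ab = 3 semitones; F→C = 7 semitones → minor triad
= F Ab C (minor)


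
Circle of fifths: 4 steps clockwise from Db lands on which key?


Solution.
Each clockwise step on the circle of fifths moves up a perfect 5th
From Db: Db → Ab → Eb → Bb → F
= F


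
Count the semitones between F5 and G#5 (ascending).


Solution.
Absolute semitone position = octave×12 + chromatic position
F5: 5×12 + 5 = 65
G#5: 5×12 + 8 = 68
Difference = 68 - 65 = 3
= 3 semitones


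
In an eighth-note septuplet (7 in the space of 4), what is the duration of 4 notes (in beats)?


Working:
Septuplet: 7 notes occupy the space of 4 eighth notes
Space = 4 × 1/2 = 2 beats
Each septuplet note = 2 / 7 = 2/7 beats
4 notes = 4 × 2/7 = 8/7
= 8/7 beats


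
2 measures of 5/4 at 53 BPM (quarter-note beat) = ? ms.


Reasoning:
Quarter-note beat duration = 60000 / 53 ms
Beats per measure (5/4) = 5
One measure = 5 × 60000 / 53 = 300000 / 53 ms
2 measures = 2 × 300000 / 53 = 600000 / 53
= 11320.8 ms


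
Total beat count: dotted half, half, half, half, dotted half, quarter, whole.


Beat values:
  dotted half = 3 beats
  half = 2 beats
  half = 2 beats
  half = 2 beats
  dotted half = 3 beats
  quarter = 1 beat
  whole = 4 beats
Sum = 3 + 2 + 2 + 2 + 3 + 1 + 4
= 17 beats


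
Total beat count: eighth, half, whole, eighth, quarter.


Reasoning:
Beat values:
  eighth = 0.5 beats
  half = 2 beats
  whole = 4 beats
  eighth = 0.5 beats
  quarter = 1 beat
Sum = 0.5 + 2 + 4 + 0.5 + 1
= 8 beats


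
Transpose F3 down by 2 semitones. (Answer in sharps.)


F3: chromatic position 5 in octave 3 → absolute = 3×12 + 5 = 41
Transpose down 2: 41 - 2 = 39
39 = 3×12 + 3 → D# in octave 3
Result = D#3


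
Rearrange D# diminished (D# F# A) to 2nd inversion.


Reasoning:
Root position: D# F# A
2nd inversion: move root and 3rd up an octave
Bass note: A
Notes (bottom to top) = A D# F#


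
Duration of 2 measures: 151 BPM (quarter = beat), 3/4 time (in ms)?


Step by step:
Quarter-note beat duration = 60000 / 151 ms
Beats per measure (3/4) = 3
One measure = 3 × 60000 / 151 = 180000 / 151 ms
2 measures = 2 × 180000 / 151 = 360000 / 151
= 2384.1 ms
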